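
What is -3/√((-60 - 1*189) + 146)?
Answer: 3*I*√103/103 ≈ 0.2956*I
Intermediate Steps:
-3/√((-60 - 1*189) + 146) = -3/√((-60 - 189) + 146) = -3/√(-249 + 146) = -3*(-I*√103/103) = -(-3)*I*√103/103 = 3*I*√103/103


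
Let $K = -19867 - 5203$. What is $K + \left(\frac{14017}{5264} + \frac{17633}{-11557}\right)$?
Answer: $- \frac{217870078429}{8690864} \approx -25069.0$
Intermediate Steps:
$K = -25070$ ($K = -19867 - 5203 = -25070$)
$K + \left(\frac{14017}{5264} + \frac{17633}{-11557}\right) = -25070 + \left(\frac{14017}{5264} + \frac{17633}{-11557}\right) = -25070 + \left(14017 \cdot \frac{1}{5264} + 17633 \left(- \frac{1}{11557}\right)\right) = -25070 + \left(\frac{14017}{5264} - \frac{2519}{1651}\right) = -25070 + \frac{9882051}{8690864} = - \frac{217870078429}{8690864}$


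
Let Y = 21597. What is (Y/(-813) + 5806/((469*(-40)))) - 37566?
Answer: -95560334013/2541980 ≈ -37593.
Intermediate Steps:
(Y/(-813) + 5806/((469*(-40)))) - 37566 = (21597/(-813) + 5806/((469*(-40)))) - 37566 = (21597*(-1/813) + 5806/(-18760)) - 37566 = (-7199/271 + 5806*(-1/18760)) - 37566 = (-7199/271 - 2903/9380) - 37566 = -68313333/2541980 - 37566 = -95560334013/2541980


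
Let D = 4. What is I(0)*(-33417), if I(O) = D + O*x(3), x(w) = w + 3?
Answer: -133668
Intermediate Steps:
x(w) = 3 + w
I(O) = 4 + 6*O (I(O) = 4 + O*(3 + 3) = 4 + O*6 = 4 + 6*O)
I(0)*(-33417) = (4 + 6*0)*(-33417) = (4 + 0)*(-33417) = 4*(-33417) = -133668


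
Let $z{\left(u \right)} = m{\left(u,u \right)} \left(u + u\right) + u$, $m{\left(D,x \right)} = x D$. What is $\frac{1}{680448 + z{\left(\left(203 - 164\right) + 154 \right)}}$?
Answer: $\frac{1}{15058755} \approx 6.6407 \cdot 10^{-8}$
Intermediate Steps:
$m{\left(D,x \right)} = D x$
$z{\left(u \right)} = u + 2 u^{3}$ ($z{\left(u \right)} = u u \left(u + u\right) + u = u^{2} \cdot 2 u + u = 2 u^{3} + u = u + 2 u^{3}$)
$\frac{1}{680448 + z{\left(\left(203 - 164\right) + 154 \right)}} = \frac{1}{680448 + \left(\left(\left(203 - 164\right) + 154\right) + 2 \left(\left(203 - 164\right) + 154\right)^{3}\right)} = \frac{1}{680448 + \left(\left(39 + 154\right) + 2 \left(39 + 154\right)^{3}\right)} = \frac{1}{680448 + \left(193 + 2 \cdot 193^{3}\right)} = \frac{1}{680448 + \left(193 + 2 \cdot 7189057\right)} = \frac{1}{680448 + \left(193 + 14378114\right)} = \frac{1}{680448 + 14378307} = \frac{1}{15058755}$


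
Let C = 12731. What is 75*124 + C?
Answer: 22031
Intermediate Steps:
75*124 + C = 75*124 + 12731 = 9300 + 12731 = 22031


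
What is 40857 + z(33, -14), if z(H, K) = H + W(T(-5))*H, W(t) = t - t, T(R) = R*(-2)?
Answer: 40890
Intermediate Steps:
T(R) = -2*R
W(t) = 0
z(H, K) = H (z(H, K) = H + 0*H = H + 0 = H)
40857 + z(33, -14) = 40857 + 33 = 40890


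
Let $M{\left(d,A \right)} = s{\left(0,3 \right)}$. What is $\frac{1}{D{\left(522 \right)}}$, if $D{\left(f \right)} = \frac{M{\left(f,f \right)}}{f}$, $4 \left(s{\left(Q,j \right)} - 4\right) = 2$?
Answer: $116$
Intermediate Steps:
$s{\left(Q,j \right)} = \frac{9}{2}$ ($s{\left(Q,j \right)} = 4 + \frac{1}{4} \cdot 2 = 4 + \frac{1}{2} = \frac{9}{2}$)
$M{\left(d,A \right)} = \frac{9}{2}$
$D{\left(f \right)} = \frac{9}{2 f}$
$\frac{1}{D{\left(522 \right)}} = \frac{1}{\frac{9}{2} \cdot \frac{1}{522}} = \frac{1}{\frac{1}{116}} = 116$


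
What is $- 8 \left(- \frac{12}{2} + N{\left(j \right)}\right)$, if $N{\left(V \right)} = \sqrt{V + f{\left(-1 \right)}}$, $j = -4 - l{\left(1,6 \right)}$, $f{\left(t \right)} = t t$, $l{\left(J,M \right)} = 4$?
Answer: $48 - 8 i \sqrt{7} \approx 48.0 - 21.166 i$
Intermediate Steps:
$f{\left(t \right)} = t^{2}$
$j = -8$ ($j = -4 - 4 = -8$)
$N{\left(V \right)} = \sqrt{1 + V}$ ($N{\left(V \right)} = \sqrt{V + \left(-1\right)^{2}} = \sqrt{V + 1} = \sqrt{1 + V}$)
$- 8 \left(- \frac{12}{2} + N{\left(j \right)}\right) = - 8 \left(- \frac{12}{2} + \sqrt{1 - 8}\right) = - 8 \left(\left(-12\right) \frac{1}{2} + \sqrt{-7}\right) = - 8 \left(-6 + i \sqrt{7}\right) = 48 - 8 i \sqrt{7}$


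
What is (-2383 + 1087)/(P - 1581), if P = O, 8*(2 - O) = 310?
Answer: 576/719 ≈ 0.80111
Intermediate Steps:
O = -147/4 (O = 2 - ⅛*310 = 2 - 155/4 = -147/4 ≈ -36.750)
P = -147/4 ≈ -36.750
(-2383 + 1087)/(P - 1581) = (-2383 + 1087)/(-147/4 - 1581) = -1296/(-6471/4) = -1296*(-4/6471) = 576/719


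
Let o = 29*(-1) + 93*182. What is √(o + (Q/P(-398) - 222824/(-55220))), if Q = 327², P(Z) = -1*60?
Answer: √11525309130005/27610 ≈ 122.96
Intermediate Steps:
P(Z) = -60
Q = 106929
o = 16897 (o = -29 + 16926 = 16897)
√(o + (Q/P(-398) - 222824/(-55220))) = √(16897 + (106929/(-60) - 222824/(-55220))) = √(16897 + (106929*(-1/60) - 222824*(-1/55220))) = √(16897 + (-35643/20 + 55706/13805)) = √(16897 - 98187499/55220) = √(834864841/55220) = √11525309130005/27610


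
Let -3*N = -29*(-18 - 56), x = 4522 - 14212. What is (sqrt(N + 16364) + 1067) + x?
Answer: -8623 + sqrt(140838)/3 ≈ -8497.9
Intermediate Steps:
x = -9690
N = -2146/3 (N = -(-29)*(-18 - 56)/3 = -(-29)*(-74)/3 = -1/3*2146 = -2146/3 ≈ -715.33)
(sqrt(N + 16364) + 1067) + x = (sqrt(-2146/3 + 16364) + 1067) - 9690 = (sqrt(46946/3) + 1067) - 9690 = (sqrt(140838)/3 + 1067) - 9690 = (1067 + sqrt(140838)/3) - 9690 = -8623 + sqrt(140838)/3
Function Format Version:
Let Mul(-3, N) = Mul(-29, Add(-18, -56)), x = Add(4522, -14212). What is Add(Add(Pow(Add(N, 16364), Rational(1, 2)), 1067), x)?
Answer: Add(-8623, Mul(Rational(1, 3), Pow(140838, Rational(1, 2)))) ≈ -8497.9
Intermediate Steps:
x = -9690
N = Rational(-2146, 3) (N = Mul(Rational(-1, 3), Mul(-29, Add(-18, -56))) = Mul(Rational(-1, 3), Mul(-29, -74)) = Mul(Rational(-1, 3), 2146) = Rational(-2146, 3) ≈ -715.33)
Add(Add(Pow(Add(N, 16364), Rational(1, 2)), 1067), x) = Add(Add(Pow(Add(Rational(-2146, 3), 16364), Rational(1, 2)), 1067), -9690) = Add(Add(Pow(Rational(46946, 3), Rational(1, 2)), 1067), -9690) = Add(Add(Mul(Rational(1, 3), Pow(140838, Rational(1, 2))), 1067), -9690) = Add(Add(1067, Mul(Rational(1, 3), Pow(140838, Rational(1, 2)))), -9690) = Add(-8623, Mul(Rational(1, 3), Pow(140838, Rational(1, 2))))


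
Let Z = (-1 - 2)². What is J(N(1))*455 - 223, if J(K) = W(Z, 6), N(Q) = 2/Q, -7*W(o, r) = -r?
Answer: 167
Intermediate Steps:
Z = 9 (Z = (-3)² = 9)
W(o, r) = r/7 (W(o, r) = -(-1)*r/7 = r/7)
J(K) = 6/7 (J(K) = (⅐)*6 = 6/7)
J(N(1))*455 - 223 = (6/7)*455 - 223 = 390 - 223 = 167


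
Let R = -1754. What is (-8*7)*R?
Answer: 98224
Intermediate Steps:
(-8*7)*R = -8*7*(-1754) = -56*(-1754) = 98224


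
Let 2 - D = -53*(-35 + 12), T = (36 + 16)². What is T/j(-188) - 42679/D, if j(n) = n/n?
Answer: 3333447/1217 ≈ 2739.1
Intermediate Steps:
T = 2704 (T = 52² = 2704)
j(n) = 1
D = -1217 (D = 2 - (-53)*(-35 + 12) = 2 - (-53)*(-23) = 2 - 1*1219 = 2 - 1219 = -1217)
T/j(-188) - 42679/D = 2704/1 - 42679/(-1217) = 2704*1 - 42679*(-1/1217) = 2704 + 42679/1217 = 3333447/1217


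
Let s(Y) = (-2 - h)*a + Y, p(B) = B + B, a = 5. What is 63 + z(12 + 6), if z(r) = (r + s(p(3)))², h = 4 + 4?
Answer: 739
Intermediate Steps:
p(B) = 2*B
h = 8
s(Y) = -50 + Y (s(Y) = (-2 - 1*8)*5 + Y = (-2 - 8)*5 + Y = -10*5 + Y = -50 + Y)
z(r) = (-44 + r)² (z(r) = (r + (-50 + 2*3))² = (r + (-50 + 6))² = (r - 44)² = (-44 + r)²)
63 + z(12 + 6) = 63 + (-44 + (12 + 6))² = 63 + (-44 + 18)² = 63 + (-26)² = 63 + 676 = 739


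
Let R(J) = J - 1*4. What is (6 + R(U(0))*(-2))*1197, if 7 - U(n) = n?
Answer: 0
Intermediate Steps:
U(n) = 7 - n
R(J) = -4 + J (R(J) = J - 4 = -4 + J)
(6 + R(U(0))*(-2))*1197 = (6 + (-4 + (7 - 1*0))*(-2))*1197 = (6 + (-4 + (7 + 0))*(-2))*1197 = (6 + (-4 + 7)*(-2))*1197 = (6 + 3*(-2))*1197 = (6 - 6)*1197 = 0*1197 = 0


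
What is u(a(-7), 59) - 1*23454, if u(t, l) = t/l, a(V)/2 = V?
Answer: -1383800/59 ≈ -23454.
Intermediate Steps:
a(V) = 2*V
u(a(-7), 59) - 1*23454 = (2*(-7))/59 - 1*23454 = -14*1/59 - 23454 = -14/59 - 23454 = -1383800/59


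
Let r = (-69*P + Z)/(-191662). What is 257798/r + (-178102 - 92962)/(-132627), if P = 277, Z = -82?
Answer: 595737810894412/231434115 ≈ 2.5741e+6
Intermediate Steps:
r = 19195/191662 (r = (-69*277 - 82)/(-191662) = (-19113 - 82)*(-1/191662) = -19195*(-1/191662) = 19195/191662 ≈ 0.10015)
257798/r + (-178102 - 92962)/(-132627) = 257798/(19195/191662) + (-178102 - 92962)/(-132627) = 257798*(191662/19195) - 271064*(-1/132627) = 49410080276/19195 + 271064/132627 = 595737810894412/231434115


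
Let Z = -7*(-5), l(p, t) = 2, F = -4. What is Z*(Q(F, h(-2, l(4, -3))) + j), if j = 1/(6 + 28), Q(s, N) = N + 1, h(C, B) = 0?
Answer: 1225/34 ≈ 36.029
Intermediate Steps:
Q(s, N) = 1 + N
j = 1/34 ≈ 0.029412
Z = 35
Z*(Q(F, h(-2, l(4, -3))) + j) = 35*((1 + 0) + 1/34) = 35*(1 + 1/34) = 35*(35/34) = 1225/34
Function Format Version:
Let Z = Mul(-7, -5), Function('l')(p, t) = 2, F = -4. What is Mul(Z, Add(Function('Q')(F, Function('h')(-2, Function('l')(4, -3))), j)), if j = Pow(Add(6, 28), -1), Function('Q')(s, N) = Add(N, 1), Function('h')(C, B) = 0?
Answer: Rational(1225, 34) ≈ 36.029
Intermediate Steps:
Function('Q')(s, N) = Add(1, N)
j = Rational(1, 34) (j = Pow(34, -1) = Rational(1, 34) ≈ 0.029412)
Z = 35
Mul(Z, Add(Function('Q')(F, Function('h')(-2, Function('l')(4, -3))), j)) = Mul(35, Add(Add(1, 0), Rational(1, 34))) = Mul(35, Add(1, Rational(1, 34))) = Mul(35, Rational(35, 34)) = Rational(1225, 34)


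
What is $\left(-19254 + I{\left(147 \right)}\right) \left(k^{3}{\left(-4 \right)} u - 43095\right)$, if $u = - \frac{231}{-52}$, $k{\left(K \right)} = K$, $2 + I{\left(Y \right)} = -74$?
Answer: $\frac{10900786230}{13} \approx 8.3852 \cdot 10^{8}$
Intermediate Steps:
$I{\left(Y \right)} = -76$ ($I{\left(Y \right)} = -2 - 74 = -76$)
$u = \frac{231}{52}$ ($u = \left(-231\right) \left(- \frac{1}{52}\right) = \frac{231}{52} \approx 4.4423$)
$\left(-19254 + I{\left(147 \right)}\right) \left(k^{3}{\left(-4 \right)} u - 43095\right) = \left(-19254 - 76\right) \left(\left(-4\right)^{3} \cdot \frac{231}{52} - 43095\right) = - 19330 \left(\left(-64\right) \frac{231}{52} - 43095\right) = - 19330 \left(- \frac{3696}{13} - 43095\right) = \left(-19330\right) \left(- \frac{563931}{13}\right) = \frac{10900786230}{13}$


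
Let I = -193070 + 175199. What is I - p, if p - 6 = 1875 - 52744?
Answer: 32992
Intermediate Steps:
I = -17871
p = -50863 (p = 6 + (1875 - 52744) = 6 - 50869 = -50863)
I - p = -17871 - 1*(-50863) = -17871 + 50863 = 32992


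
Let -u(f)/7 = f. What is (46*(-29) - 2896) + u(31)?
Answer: -4447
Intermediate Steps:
u(f) = -7*f
(46*(-29) - 2896) + u(31) = (46*(-29) - 2896) - 7*31 = (-1334 - 2896) - 217 = -4230 - 217 = -4447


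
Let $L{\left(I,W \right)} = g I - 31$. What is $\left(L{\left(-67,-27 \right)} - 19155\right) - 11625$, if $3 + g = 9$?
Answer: $-31213$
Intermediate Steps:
$g = 6$ ($g = -3 + 9 = 6$)
$L{\left(I,W \right)} = -31 + 6 I$ ($L{\left(I,W \right)} = 6 I - 31 = -31 + 6 I$)
$\left(L{\left(-67,-27 \right)} - 19155\right) - 11625 = \left(\left(-31 + 6 \left(-67\right)\right) - 19155\right) - 11625 = \left(\left(-31 - 402\right) - 19155\right) - 11625 = \left(-433 - 19155\right) - 11625 = -19588 - 11625 = -31213$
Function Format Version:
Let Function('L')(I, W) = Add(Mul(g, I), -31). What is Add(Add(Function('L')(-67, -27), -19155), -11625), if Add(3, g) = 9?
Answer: -31213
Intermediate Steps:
g = 6 (g = Add(-3, 9) = 6)
Function('L')(I, W) = Add(-31, Mul(6, I)) (Function('L')(I, W) = Add(Mul(6, I), -31) = Add(-31, Mul(6, I)))
Add(Add(Function('L')(-67, -27), -19155), -11625) = Add(Add(Add(-31, Mul(6, -67)), -19155), -11625) = Add(Add(Add(-31, -402), -19155), -11625) = Add(Add(-433, -19155), -11625) = Add(-19588, -11625) = -31213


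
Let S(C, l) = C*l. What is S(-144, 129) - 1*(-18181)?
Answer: -395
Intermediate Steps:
S(-144, 129) - 1*(-18181) = -144*129 - 1*(-18181) = -18576 + 18181 = -395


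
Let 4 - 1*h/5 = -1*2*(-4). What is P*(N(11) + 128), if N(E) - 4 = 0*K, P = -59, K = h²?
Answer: -7788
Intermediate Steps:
h = -20 (h = 20 - 5*(-1*2)*(-4) = 20 - (-10)*(-4) = 20 - 5*8 = 20 - 40 = -20)
K = 400 (K = (-20)² = 400)
N(E) = 4 (N(E) = 4 + 0*400 = 4 + 0 = 4)
P*(N(11) + 128) = -59*(4 + 128) = -59*132 = -7788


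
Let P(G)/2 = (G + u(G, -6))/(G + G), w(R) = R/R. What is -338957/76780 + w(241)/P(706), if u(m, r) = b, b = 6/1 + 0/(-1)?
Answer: -11695669/3416710 ≈ -3.4231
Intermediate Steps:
w(R) = 1
b = 6 (b = 6*1 + 0*(-1) = 6 + 0 = 6)
u(m, r) = 6
P(G) = (6 + G)/G (P(G) = 2*((G + 6)/(G + G)) = 2*((6 + G)/((2*G))) = 2*((6 + G)*(1/(2*G))) = 2*((6 + G)/(2*G)) = (6 + G)/G)
-338957/76780 + w(241)/P(706) = -338957/76780 + 1/((6 + 706)/706) = -338957*1/76780 + 1/((1/706)*712) = -338957/76780 + 1/(356/353) = -338957/76780 + 1*(353/356) = -338957/76780 + 353/356 = -11695669/3416710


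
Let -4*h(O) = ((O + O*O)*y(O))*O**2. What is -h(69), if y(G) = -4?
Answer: -22995630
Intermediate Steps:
h(O) = -O**2*(-4*O - 4*O**2)/4 (h(O) = -(O + O*O)*(-4)*O**2/4 = -(O + O**2)*(-4)*O**2/4 = -(-4*O - 4*O**2)*O**2/4 = -O**2*(-4*O - 4*O**2)/4)
-h(69) = -69**3*(1 + 69) = -328509*70 = -1*22995630 = -22995630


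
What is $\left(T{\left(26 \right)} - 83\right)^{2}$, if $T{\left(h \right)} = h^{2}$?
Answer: $351649$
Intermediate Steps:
$\left(T{\left(26 \right)} - 83\right)^{2} = \left(26^{2} - 83\right)^{2} = \left(676 - 83\right)^{2} = 593^{2} = 351649$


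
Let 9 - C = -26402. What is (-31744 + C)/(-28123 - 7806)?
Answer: 5333/35929 ≈ 0.14843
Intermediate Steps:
C = 26411 (C = 9 - 1*(-26402) = 9 + 26402 = 26411)
(-31744 + C)/(-28123 - 7806) = (-31744 + 26411)/(-28123 - 7806) = -5333/(-35929) = -5333*(-1/35929) = 5333/35929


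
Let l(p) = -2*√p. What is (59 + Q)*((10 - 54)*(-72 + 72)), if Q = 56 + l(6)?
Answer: 0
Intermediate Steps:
Q = 56 - 2*√6 ≈ 51.101
(59 + Q)*((10 - 54)*(-72 + 72)) = (59 + (56 - 2*√6))*((10 - 54)*(-72 + 72)) = (115 - 2*√6)*(-44*0) = (115 - 2*√6)*0 = 0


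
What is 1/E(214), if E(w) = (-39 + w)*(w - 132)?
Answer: 1/14350 ≈ 6.9686e-5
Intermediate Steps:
E(w) = (-132 + w)*(-39 + w) (E(w) = (-39 + w)*(-132 + w) = (-132 + w)*(-39 + w))
1/E(214) = 1/(5148 + 214² - 171*214) = 1/(5148 + 45796 - 36594) = 1/14350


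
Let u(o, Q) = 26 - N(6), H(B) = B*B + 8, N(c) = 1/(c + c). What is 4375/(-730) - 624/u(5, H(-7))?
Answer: -1365373/45406 ≈ -30.070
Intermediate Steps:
N(c) = 1/(2*c)
H(B) = 8 + B² (H(B) = B² + 8 = 8 + B²)
u(o, Q) = 311/12 (u(o, Q) = 26 - 1/(2*6) = 26 - 1*1/12 = 26 - 1/12 = 311/12)
4375/(-730) - 624/u(5, H(-7)) = 4375/(-730) - 624/311/12 = 4375*(-1/730) - 624*12/311 = -875/146 - 7488/311 = -1365373/45406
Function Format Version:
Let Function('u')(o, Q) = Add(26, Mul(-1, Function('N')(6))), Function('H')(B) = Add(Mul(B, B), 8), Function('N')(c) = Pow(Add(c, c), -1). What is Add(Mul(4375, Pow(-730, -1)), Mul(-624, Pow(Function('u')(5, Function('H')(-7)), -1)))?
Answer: Rational(-1365373, 45406) ≈ -30.070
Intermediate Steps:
Function('N')(c) = Mul(Rational(1, 2), Pow(c, -1)) (Function('N')(c) = Pow(Mul(2, c), -1) = Mul(Rational(1, 2), Pow(c, -1)))
Function('H')(B) = Add(8, Pow(B, 2)) (Function('H')(B) = Add(Pow(B, 2), 8) = Add(8, Pow(B, 2)))
Function('u')(o, Q) = Rational(311, 12) (Function('u')(o, Q) = Add(26, Mul(-1, Mul(Rational(1, 2), Pow(6, -1)))) = Add(26, Mul(-1, Mul(Rational(1, 2), Rational(1, 6)))) = Add(26, Mul(-1, Rational(1, 12))) = Add(26, Rational(-1, 12)) = Rational(311, 12))
Add(Mul(4375, Pow(-730, -1)), Mul(-624, Pow(Function('u')(5, Function('H')(-7)), -1))) = Add(Mul(4375, Pow(-730, -1)), Mul(-624, Pow(Rational(311, 12), -1))) = Add(Mul(4375, Rational(-1, 730)), Mul(-624, Rational(12, 311))) = Add(Rational(-875, 146), Rational(-7488, 311)) = Rational(-1365373, 45406)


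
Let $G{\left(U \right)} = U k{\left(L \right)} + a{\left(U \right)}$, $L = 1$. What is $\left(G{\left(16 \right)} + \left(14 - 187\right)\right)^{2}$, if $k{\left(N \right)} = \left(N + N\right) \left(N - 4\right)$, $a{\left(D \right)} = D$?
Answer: $64009$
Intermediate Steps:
$k{\left(N \right)} = 2 N \left(-4 + N\right)$ ($k{\left(N \right)} = 2 N \left(N - 4\right) = 2 N \left(-4 + N\right)$)
$G{\left(U \right)} = - 5 U$ ($G{\left(U \right)} = U 2 \cdot 1 \left(-4 + 1\right) + U = U 2 \cdot 1 \left(-3\right) + U = U \left(-6\right) + U = - 6 U + U = - 5 U$)
$\left(G{\left(16 \right)} + \left(14 - 187\right)\right)^{2} = \left(\left(-5\right) 16 + \left(14 - 187\right)\right)^{2} = \left(-80 + \left(14 - 187\right)\right)^{2} = \left(-80 - 173\right)^{2} = \left(-253\right)^{2} = 64009$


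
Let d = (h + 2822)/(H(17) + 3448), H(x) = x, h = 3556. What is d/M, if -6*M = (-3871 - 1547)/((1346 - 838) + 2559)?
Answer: 6520442/1042965 ≈ 6.2518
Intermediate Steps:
d = 2126/1155 (d = (3556 + 2822)/(17 + 3448) = 6378/3465 = 6378*(1/3465) = 2126/1155 ≈ 1.8407)
M = 903/3067 (M = -(-3871 - 1547)/(6*((1346 - 838) + 2559)) = -(-903)/(508 + 2559) = -(-903)/3067 = -1/6*(-5418/3067) = 903/3067 ≈ 0.29442)
d/M = 2126/(1155*(903/3067)) = (2126/1155)*(3067/903) = 6520442/1042965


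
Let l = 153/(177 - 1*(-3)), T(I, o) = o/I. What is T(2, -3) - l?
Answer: -47/20 ≈ -2.3500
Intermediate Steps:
l = 17/20 (l = 153/(177 + 3) = 153/180 = 153*(1/180) = 17/20 ≈ 0.85000)
T(2, -3) - l = -3/2 - 1*17/20 = -3*½ - 17/20 = -3/2 - 17/20 = -47/20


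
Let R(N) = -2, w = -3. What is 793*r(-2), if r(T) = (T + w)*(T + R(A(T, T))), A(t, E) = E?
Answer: 15860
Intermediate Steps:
r(T) = (-3 + T)*(-2 + T) (r(T) = (T - 3)*(T - 2) = (-3 + T)*(-2 + T))
793*r(-2) = 793*(6 + (-2)² - 5*(-2)) = 793*(6 + 4 + 10) = 793*20 = 15860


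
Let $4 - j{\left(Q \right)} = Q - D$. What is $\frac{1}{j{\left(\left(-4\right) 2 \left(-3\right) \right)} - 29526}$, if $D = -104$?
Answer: $- \frac{1}{29650} \approx -3.3727 \cdot 10^{-5}$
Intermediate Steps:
$j{\left(Q \right)} = -100 - Q$ ($j{\left(Q \right)} = 4 - \left(Q - -104\right) = 4 - \left(Q + 104\right) = 4 - \left(104 + Q\right) = -100 - Q$)
$\frac{1}{j{\left(\left(-4\right) 2 \left(-3\right) \right)} - 29526} = \frac{1}{\left(-100 - \left(-4\right) 2 \left(-3\right)\right) - 29526} = \frac{1}{\left(-100 - \left(-8\right) \left(-3\right)\right) - 29526} = \frac{1}{\left(-100 - 24\right) - 29526} = \frac{1}{-124 - 29526} = \frac{1}{-29650} = - \frac{1}{29650}$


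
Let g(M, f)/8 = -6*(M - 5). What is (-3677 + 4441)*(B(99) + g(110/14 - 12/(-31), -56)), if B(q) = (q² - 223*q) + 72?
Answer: -2049093840/217 ≈ -9.4428e+6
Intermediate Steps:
g(M, f) = 240 - 48*M (g(M, f) = 8*(-6*(M - 5)) = 8*(-6*(-5 + M)) = 8*(30 - 6*M) = 240 - 48*M)
B(q) = 72 + q² - 223*q
(-3677 + 4441)*(B(99) + g(110/14 - 12/(-31), -56)) = (-3677 + 4441)*((72 + 99² - 223*99) + (240 - 48*(110/14 - 12/(-31)))) = 764*((72 + 9801 - 22077) + (240 - 48*(110*(1/14) - 12*(-1/31)))) = 764*(-12204 + (240 - 48*(55/7 + 12/31))) = 764*(-12204 + (240 - 48*1789/217)) = 764*(-12204 + (240 - 85872/217)) = 764*(-12204 - 33792/217) = 764*(-2682060/217) = -2049093840/217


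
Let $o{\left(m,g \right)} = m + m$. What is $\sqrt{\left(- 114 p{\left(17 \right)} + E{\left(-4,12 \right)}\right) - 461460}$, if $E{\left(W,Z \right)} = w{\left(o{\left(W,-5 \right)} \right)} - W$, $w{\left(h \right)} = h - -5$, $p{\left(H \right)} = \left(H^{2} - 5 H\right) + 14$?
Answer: $i \sqrt{486311} \approx 697.36 i$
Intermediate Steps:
$p{\left(H \right)} = 14 + H^{2} - 5 H$
$o{\left(m,g \right)} = 2 m$
$w{\left(h \right)} = 5 + h$ ($w{\left(h \right)} = h + 5 = 5 + h$)
$E{\left(W,Z \right)} = 5 + W$ ($E{\left(W,Z \right)} = \left(5 + 2 W\right) - W = 5 + W$)
$\sqrt{\left(- 114 p{\left(17 \right)} + E{\left(-4,12 \right)}\right) - 461460} = \sqrt{\left(- 114 \left(14 + 17^{2} - 85\right) + \left(5 - 4\right)\right) - 461460} = \sqrt{\left(- 114 \left(14 + 289 - 85\right) + 1\right) - 461460} = \sqrt{\left(\left(-114\right) 218 + 1\right) - 461460} = \sqrt{\left(-24852 + 1\right) - 461460} = \sqrt{-24851 - 461460} = \sqrt{-486311} = i \sqrt{486311}$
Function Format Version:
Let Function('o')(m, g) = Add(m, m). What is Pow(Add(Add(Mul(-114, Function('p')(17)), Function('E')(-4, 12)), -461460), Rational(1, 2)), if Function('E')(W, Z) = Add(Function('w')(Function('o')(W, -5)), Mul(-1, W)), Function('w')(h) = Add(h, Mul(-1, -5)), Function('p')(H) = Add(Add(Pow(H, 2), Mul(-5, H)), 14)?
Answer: Mul(I, Pow(486311, Rational(1, 2))) ≈ Mul(697.36, I)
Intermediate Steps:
Function('p')(H) = Add(14, Pow(H, 2), Mul(-5, H))
Function('o')(m, g) = Mul(2, m)
Function('w')(h) = Add(5, h) (Function('w')(h) = Add(h, 5) = Add(5, h))
Function('E')(W, Z) = Add(5, W) (Function('E')(W, Z) = Add(Add(5, Mul(2, W)), Mul(-1, W)) = Add(5, W))
Pow(Add(Add(Mul(-114, Function('p')(17)), Function('E')(-4, 12)), -461460), Rational(1, 2)) = Pow(Add(Add(Mul(-114, Add(14, Pow(17, 2), Mul(-5, 17))), Add(5, -4)), -461460), Rational(1, 2)) = Pow(Add(Add(Mul(-114, Add(14, 289, -85)), 1), -461460), Rational(1, 2)) = Pow(Add(Add(Mul(-114, 218), 1), -461460), Rational(1, 2)) = Pow(Add(Add(-24852, 1), -461460), Rational(1, 2)) = Pow(Add(-24851, -461460), Rational(1, 2)) = Pow(-486311, Rational(1, 2)) = Mul(I, Pow(486311, Rational(1, 2)))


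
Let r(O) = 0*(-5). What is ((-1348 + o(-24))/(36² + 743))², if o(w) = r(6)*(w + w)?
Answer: 1817104/4157521 ≈ 0.43706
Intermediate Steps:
r(O) = 0
o(w) = 0 (o(w) = 0*(w + w) = 0*(2*w) = 0)
((-1348 + o(-24))/(36² + 743))² = ((-1348 + 0)/(36² + 743))² = (-1348/(1296 + 743))² = (-1348/2039)² = 1817104/4157521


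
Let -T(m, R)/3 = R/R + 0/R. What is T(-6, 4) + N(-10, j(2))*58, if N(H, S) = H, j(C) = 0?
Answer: -583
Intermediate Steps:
T(m, R) = -3 (T(m, R) = -3*(R/R + 0/R) = -3*(1 + 0) = -3*1 = -3)
T(-6, 4) + N(-10, j(2))*58 = -3 - 10*58 = -3 - 580 = -583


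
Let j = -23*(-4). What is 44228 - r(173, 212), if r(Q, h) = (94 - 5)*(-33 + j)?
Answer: 38977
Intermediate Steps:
j = 92
r(Q, h) = 5251 (r(Q, h) = (94 - 5)*(-33 + 92) = 89*59 = 5251)
44228 - r(173, 212) = 44228 - 1*5251 = 44228 - 5251 = 38977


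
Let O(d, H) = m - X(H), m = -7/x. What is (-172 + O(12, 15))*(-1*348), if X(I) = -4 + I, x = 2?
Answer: 64902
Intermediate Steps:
m = -7/2 ≈ -3.5000
O(d, H) = 1/2 - H (O(d, H) = -7/2 - (-4 + H) = -7/2 + (4 - H) = 1/2 - H)
(-172 + O(12, 15))*(-1*348) = (-172 + (1/2 - 1*15))*(-1*348) = (-172 + (1/2 - 15))*(-348) = (-172 - 29/2)*(-348) = -373/2*(-348) = 64902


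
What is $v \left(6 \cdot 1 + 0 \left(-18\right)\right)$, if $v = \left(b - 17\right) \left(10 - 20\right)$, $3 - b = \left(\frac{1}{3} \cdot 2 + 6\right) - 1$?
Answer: $1180$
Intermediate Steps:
$b = - \frac{8}{3}$ ($b = 3 - \left(\left(\frac{1}{3} \cdot 2 + 6\right) - 1\right) = 3 - \left(\left(\frac{2}{3} + 6\right) - 1\right) = 3 - \left(\frac{20}{3} - 1\right) = 3 - \frac{17}{3} = - \frac{8}{3} \approx -2.6667$)
$v = \frac{590}{3}$ ($v = \left(- \frac{8}{3} - 17\right) \left(10 - 20\right) = \left(- \frac{59}{3}\right) \left(-10\right) = \frac{590}{3} \approx 196.67$)
$v \left(6 \cdot 1 + 0 \left(-18\right)\right) = \frac{590 \left(6 \cdot 1 + 0 \left(-18\right)\right)}{3} = \frac{590 \left(6 + 0\right)}{3} = \frac{590}{3} \cdot 6 = 1180$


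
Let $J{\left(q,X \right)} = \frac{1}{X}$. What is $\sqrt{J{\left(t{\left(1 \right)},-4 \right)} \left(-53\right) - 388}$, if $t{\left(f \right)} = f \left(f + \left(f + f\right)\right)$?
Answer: $\frac{i \sqrt{1499}}{2} \approx 19.358 i$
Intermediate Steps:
$t{\left(f \right)} = 3 f^{2}$ ($t{\left(f \right)} = f \left(f + 2 f\right) = f 3 f = 3 f^{2}$)
$\sqrt{J{\left(t{\left(1 \right)},-4 \right)} \left(-53\right) - 388} = \sqrt{\frac{1}{-4} \left(-53\right) - 388} = \sqrt{\left(- \frac{1}{4}\right) \left(-53\right) - 388} = \sqrt{\frac{53}{4} - 388} = \sqrt{- \frac{1499}{4}} = \frac{i \sqrt{1499}}{2}$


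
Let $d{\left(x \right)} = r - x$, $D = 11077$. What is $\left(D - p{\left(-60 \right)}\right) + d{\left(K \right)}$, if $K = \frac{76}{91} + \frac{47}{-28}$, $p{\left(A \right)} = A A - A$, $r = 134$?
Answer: $\frac{2748871}{364} \approx 7551.8$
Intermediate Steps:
$p{\left(A \right)} = A^{2} - A$
$K = - \frac{307}{364}$ ($K = 76 \cdot \frac{1}{91} + 47 \left(- \frac{1}{28}\right) = \frac{76}{91} - \frac{47}{28} = - \frac{307}{364} \approx -0.84341$)
$d{\left(x \right)} = 134 - x$
$\left(D - p{\left(-60 \right)}\right) + d{\left(K \right)} = \left(11077 - - 60 \left(-1 - 60\right)\right) + \left(134 - - \frac{307}{364}\right) = \left(11077 - \left(-60\right) \left(-61\right)\right) + \left(134 + \frac{307}{364}\right) = \left(11077 - 3660\right) + \frac{49083}{364} = 7417 + \frac{49083}{364} = \frac{2748871}{364}$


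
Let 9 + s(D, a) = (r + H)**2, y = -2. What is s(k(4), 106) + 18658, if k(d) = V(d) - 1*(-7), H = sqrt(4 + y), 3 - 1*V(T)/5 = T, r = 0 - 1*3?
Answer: 18660 - 6*sqrt(2) ≈ 18652.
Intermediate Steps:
r = -3 (r = 0 - 3 = -3)
V(T) = 15 - 5*T
H = sqrt(2) (H = sqrt(4 - 2) = sqrt(2) ≈ 1.4142)
k(d) = 22 - 5*d (k(d) = (15 - 5*d) - 1*(-7) = (15 - 5*d) + 7 = 22 - 5*d)
s(D, a) = -9 + (-3 + sqrt(2))**2
s(k(4), 106) + 18658 = (2 - 6*sqrt(2)) + 18658 = 18660 - 6*sqrt(2)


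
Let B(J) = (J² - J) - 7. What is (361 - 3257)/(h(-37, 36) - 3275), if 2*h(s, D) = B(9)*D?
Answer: 2896/2105 ≈ 1.3758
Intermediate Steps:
B(J) = -7 + J² - J
h(s, D) = 65*D/2 (h(s, D) = ((-7 + 9² - 1*9)*D)/2 = ((-7 + 81 - 9)*D)/2 = (65*D)/2 = 65*D/2)
(361 - 3257)/(h(-37, 36) - 3275) = (361 - 3257)/((65/2)*36 - 3275) = -2896/(1170 - 3275) = -2896/(-2105) = -2896*(-1/2105) = 2896/2105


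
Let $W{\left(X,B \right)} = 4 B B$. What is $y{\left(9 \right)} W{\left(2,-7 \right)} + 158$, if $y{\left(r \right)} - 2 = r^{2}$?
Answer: $16426$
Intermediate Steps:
$y{\left(r \right)} = 2 + r^{2}$
$W{\left(X,B \right)} = 4 B^{2}$
$y{\left(9 \right)} W{\left(2,-7 \right)} + 158 = \left(2 + 9^{2}\right) 4 \left(-7\right)^{2} + 158 = \left(2 + 81\right) 4 \cdot 49 + 158 = 83 \cdot 196 + 158 = 16268 + 158 = 16426$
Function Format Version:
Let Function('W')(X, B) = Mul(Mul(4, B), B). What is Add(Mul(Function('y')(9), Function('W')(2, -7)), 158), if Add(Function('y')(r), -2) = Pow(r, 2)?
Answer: 16426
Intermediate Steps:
Function('y')(r) = Add(2, Pow(r, 2))
Function('W')(X, B) = Mul(4, Pow(B, 2))
Add(Mul(Function('y')(9), Function('W')(2, -7)), 158) = Add(Mul(Add(2, Pow(9, 2)), Mul(4, Pow(-7, 2))), 158) = Add(Mul(Add(2, 81), Mul(4, 49)), 158) = Add(Mul(83, 196), 158) = Add(16268, 158) = 16426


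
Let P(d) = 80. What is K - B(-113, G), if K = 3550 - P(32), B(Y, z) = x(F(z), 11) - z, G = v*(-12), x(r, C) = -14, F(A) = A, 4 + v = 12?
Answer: 3388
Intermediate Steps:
v = 8 (v = -4 + 12 = 8)
G = -96 (G = 8*(-12) = -96)
B(Y, z) = -14 - z
K = 3470 (K = 3550 - 1*80 = 3550 - 80 = 3470)
K - B(-113, G) = 3470 - (-14 - 1*(-96)) = 3470 - (-14 + 96) = 3470 - 1*82 = 3470 - 82 = 3388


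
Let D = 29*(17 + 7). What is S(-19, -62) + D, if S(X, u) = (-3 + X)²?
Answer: 1180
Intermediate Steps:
D = 696 (D = 29*24 = 696)
S(-19, -62) + D = (-3 - 19)² + 696 = (-22)² + 696 = 484 + 696 = 1180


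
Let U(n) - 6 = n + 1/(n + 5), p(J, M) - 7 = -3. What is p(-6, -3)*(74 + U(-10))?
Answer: 1396/5 ≈ 279.20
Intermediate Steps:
p(J, M) = 4 (p(J, M) = 7 - 3 = 4)
U(n) = 6 + n + 1/(5 + n) (U(n) = 6 + (n + 1/(n + 5)) = 6 + (n + 1/(5 + n)) = 6 + n + 1/(5 + n))
p(-6, -3)*(74 + U(-10)) = 4*(74 + (31 + (-10)² + 11*(-10))/(5 - 10)) = 4*(74 + (31 + 100 - 110)/(-5)) = 4*(74 - ⅕*21) = 4*(74 - 21/5) = 4*(349/5) = 1396/5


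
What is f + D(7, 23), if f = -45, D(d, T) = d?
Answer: -38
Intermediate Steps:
f + D(7, 23) = -45 + 7 = -38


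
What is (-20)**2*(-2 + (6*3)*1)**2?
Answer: 102400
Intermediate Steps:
(-20)**2*(-2 + (6*3)*1)**2 = 400*(-2 + 18*1)**2 = 400*(-2 + 18)**2 = 400*16**2 = 400*256 = 102400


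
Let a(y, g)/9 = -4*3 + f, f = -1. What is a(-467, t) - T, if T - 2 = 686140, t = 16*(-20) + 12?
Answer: -686259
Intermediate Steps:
t = -308 (t = -320 + 12 = -308)
a(y, g) = -117 (a(y, g) = 9*(-4*3 - 1) = 9*(-12 - 1) = 9*(-13) = -117)
T = 686142 (T = 2 + 686140 = 686142)
a(-467, t) - T = -117 - 1*686142 = -117 - 686142 = -686259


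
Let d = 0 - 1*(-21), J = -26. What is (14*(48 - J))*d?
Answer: 21756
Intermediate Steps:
d = 21 (d = 0 + 21 = 21)
(14*(48 - J))*d = (14*(48 - 1*(-26)))*21 = (14*(48 + 26))*21 = (14*74)*21 = 1036*21 = 21756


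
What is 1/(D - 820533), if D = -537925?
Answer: -1/1358458 ≈ -7.3613e-7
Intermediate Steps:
1/(D - 820533) = 1/(-537925 - 820533) = 1/(-1358458) = -1/1358458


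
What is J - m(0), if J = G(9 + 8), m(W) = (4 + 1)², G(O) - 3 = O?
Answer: -5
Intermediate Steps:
G(O) = 3 + O
m(W) = 25 (m(W) = 5² = 25)
J = 20 (J = 3 + (9 + 8) = 3 + 17 = 20)
J - m(0) = 20 - 1*25 = 20 - 25 = -5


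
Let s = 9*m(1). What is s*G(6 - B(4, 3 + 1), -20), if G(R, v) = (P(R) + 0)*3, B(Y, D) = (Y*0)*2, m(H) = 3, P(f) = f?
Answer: 486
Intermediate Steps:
B(Y, D) = 0 (B(Y, D) = 0*2 = 0)
G(R, v) = 3*R (G(R, v) = (R + 0)*3 = R*3 = 3*R)
s = 27 (s = 9*3 = 27)
s*G(6 - B(4, 3 + 1), -20) = 27*(3*(6 - 1*0)) = 27*(3*(6 + 0)) = 27*(3*6) = 27*18 = 486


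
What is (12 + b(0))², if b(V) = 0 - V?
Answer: 144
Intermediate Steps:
b(V) = -V
(12 + b(0))² = (12 - 1*0)² = (12 + 0)² = 12² = 144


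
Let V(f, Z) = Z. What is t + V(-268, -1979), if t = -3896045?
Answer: -3898024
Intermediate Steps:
t + V(-268, -1979) = -3896045 - 1979 = -3898024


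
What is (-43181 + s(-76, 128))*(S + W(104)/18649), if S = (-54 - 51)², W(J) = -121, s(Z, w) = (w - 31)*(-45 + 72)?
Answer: -490573778144/1097 ≈ -4.4720e+8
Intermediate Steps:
s(Z, w) = -837 + 27*w (s(Z, w) = (-31 + w)*27 = -837 + 27*w)
S = 11025 (S = (-105)² = 11025)
(-43181 + s(-76, 128))*(S + W(104)/18649) = (-43181 + (-837 + 27*128))*(11025 - 121/18649) = (-43181 + (-837 + 3456))*(11025 - 121*1/18649) = (-43181 + 2619)*(11025 - 121/18649) = -40562*205605104/18649 = -490573778144/1097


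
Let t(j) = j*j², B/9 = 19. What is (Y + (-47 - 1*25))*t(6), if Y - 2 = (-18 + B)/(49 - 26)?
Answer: -314712/23 ≈ -13683.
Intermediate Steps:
B = 171 (B = 9*19 = 171)
t(j) = j³
Y = 199/23 (Y = 2 + (-18 + 171)/(49 - 26) = 2 + 153/23 = 199/23 ≈ 8.6522)
(Y + (-47 - 1*25))*t(6) = (199/23 + (-47 - 1*25))*6³ = (199/23 + (-47 - 25))*216 = (199/23 - 72)*216 = -1457/23*216 = -314712/23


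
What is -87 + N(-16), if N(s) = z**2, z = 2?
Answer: -83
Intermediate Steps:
N(s) = 4 (N(s) = 2**2 = 4)
-87 + N(-16) = -87 + 4 = -83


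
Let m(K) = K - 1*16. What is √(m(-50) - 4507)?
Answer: I*√4573 ≈ 67.624*I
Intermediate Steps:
m(K) = -16 + K (m(K) = K - 16 = -16 + K)
√(m(-50) - 4507) = √((-16 - 50) - 4507) = √(-66 - 4507) = √(-4573) = I*√4573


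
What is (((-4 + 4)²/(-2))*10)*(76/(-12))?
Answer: 0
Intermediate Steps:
(((-4 + 4)²/(-2))*10)*(76/(-12)) = ((0²*(-½))*10)*(76*(-1/12)) = ((0*(-½))*10)*(-19/3) = (0*10)*(-19/3) = 0*(-19/3) = 0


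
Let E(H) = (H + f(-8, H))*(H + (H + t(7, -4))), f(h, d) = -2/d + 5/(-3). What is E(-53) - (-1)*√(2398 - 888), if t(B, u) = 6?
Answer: 868600/159 + √1510 ≈ 5501.8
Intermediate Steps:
f(h, d) = -5/3 - 2/d (f(h, d) = -2/d + 5*(-⅓) = -2/d - 5/3 = -5/3 - 2/d)
E(H) = (6 + 2*H)*(-5/3 + H - 2/H) (E(H) = (H + (-5/3 - 2/H))*(H + (H + 6)) = (-5/3 + H - 2/H)*(H + (6 + H)) = (-5/3 + H - 2/H)*(6 + 2*H) = (6 + 2*H)*(-5/3 + H - 2/H))
E(-53) - (-1)*√(2398 - 888) = (-14 - 12/(-53) + 2*(-53)² + (8/3)*(-53)) - (-1)*√(2398 - 888) = (-14 - 12*(-1/53) + 2*2809 - 424/3) - (-1)*√1510 = (-14 + 12/53 + 5618 - 424/3) + √1510 = 868600/159 + √1510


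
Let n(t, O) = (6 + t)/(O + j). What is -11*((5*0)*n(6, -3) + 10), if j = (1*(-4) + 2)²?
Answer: -110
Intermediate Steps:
j = 4 (j = (-4 + 2)² = (-2)² = 4)
n(t, O) = (6 + t)/(4 + O) (n(t, O) = (6 + t)/(O + 4) = (6 + t)/(4 + O))
-11*((5*0)*n(6, -3) + 10) = -11*((5*0)*((6 + 6)/(4 - 3)) + 10) = -11*(0*(12/1) + 10) = -11*(0*(1*12) + 10) = -11*(0*12 + 10) = -11*(0 + 10) = -11*10 = -110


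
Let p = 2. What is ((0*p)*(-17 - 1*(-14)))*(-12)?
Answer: 0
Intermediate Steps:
((0*p)*(-17 - 1*(-14)))*(-12) = ((0*2)*(-17 - 1*(-14)))*(-12) = (0*(-17 + 14))*(-12) = (0*(-3))*(-12) = 0*(-12) = 0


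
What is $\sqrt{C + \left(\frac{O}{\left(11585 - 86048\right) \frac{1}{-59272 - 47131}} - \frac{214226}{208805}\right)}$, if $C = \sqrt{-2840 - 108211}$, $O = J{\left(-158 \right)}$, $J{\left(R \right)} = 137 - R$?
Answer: $\frac{\sqrt{101657612313398854179705 + 2175731783194574621025 i \sqrt{1371}}}{15548246715} \approx 21.875 + 7.6169 i$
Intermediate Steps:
$O = 295$ ($O = 137 - -158 = 137 + 158 = 295$)
$C = 9 i \sqrt{1371}$ ($C = \sqrt{-111051} = 9 i \sqrt{1371} \approx 333.24 i$)
$\sqrt{C + \left(\frac{O}{\left(11585 - 86048\right) \frac{1}{-59272 - 47131}} - \frac{214226}{208805}\right)} = \sqrt{9 i \sqrt{1371} + \left(\frac{295}{\left(11585 - 86048\right) \frac{1}{-59272 - 47131}} - \frac{214226}{208805}\right)} = \sqrt{9 i \sqrt{1371} + \left(\frac{295}{\left(-74463\right) \frac{1}{-106403}} - \frac{214226}{208805}\right)} = \sqrt{9 i \sqrt{1371} - \left(\frac{214226}{208805} - \frac{295}{\left(-74463\right) \left(- \frac{1}{106403}\right)}\right)} = \sqrt{9 i \sqrt{1371} - \left(\frac{214226}{208805} - \frac{295}{\frac{74463}{106403}}\right)} = \sqrt{9 i \sqrt{1371} + \left(295 \cdot \frac{106403}{74463} - \frac{214226}{208805}\right)} = \sqrt{9 i \sqrt{1371} + \left(\frac{31388885}{74463} - \frac{214226}{208805}\right)} = \sqrt{9 i \sqrt{1371} + \frac{6538204221787}{15548246715}} = \sqrt{\frac{6538204221787}{15548246715} + 9 i \sqrt{1371}}$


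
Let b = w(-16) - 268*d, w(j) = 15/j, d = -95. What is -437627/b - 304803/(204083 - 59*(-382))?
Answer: -1710967471907/92312931245 ≈ -18.534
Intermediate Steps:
b = 407345/16 (b = 15/(-16) - 268*(-95) = 15*(-1/16) + 25460 = -15/16 + 25460 = 407345/16 ≈ 25459.)
-437627/b - 304803/(204083 - 59*(-382)) = -437627/407345/16 - 304803/(204083 - 59*(-382)) = -437627*16/407345 - 304803/(204083 + 22538) = -7002032/407345 - 304803/226621 = -1710967471907/92312931245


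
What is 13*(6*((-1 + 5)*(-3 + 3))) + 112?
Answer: 112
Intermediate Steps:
13*(6*((-1 + 5)*(-3 + 3))) + 112 = 13*(6*(4*0)) + 112 = 13*(6*0) + 112 = 13*0 + 112 = 0 + 112 = 112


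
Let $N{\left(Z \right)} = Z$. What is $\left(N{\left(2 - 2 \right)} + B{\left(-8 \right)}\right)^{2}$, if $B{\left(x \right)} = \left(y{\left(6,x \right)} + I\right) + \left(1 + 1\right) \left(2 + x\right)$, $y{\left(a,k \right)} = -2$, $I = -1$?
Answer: $225$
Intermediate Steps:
$B{\left(x \right)} = 1 + 2 x$ ($B{\left(x \right)} = \left(-2 - 1\right) + \left(1 + 1\right) \left(2 + x\right) = -3 + 2 \left(2 + x\right) = -3 + \left(4 + 2 x\right) = 1 + 2 x$)
$\left(N{\left(2 - 2 \right)} + B{\left(-8 \right)}\right)^{2} = \left(\left(2 - 2\right) + \left(1 + 2 \left(-8\right)\right)\right)^{2} = \left(\left(2 - 2\right) + \left(1 - 16\right)\right)^{2} = \left(0 - 15\right)^{2} = \left(-15\right)^{2} = 225$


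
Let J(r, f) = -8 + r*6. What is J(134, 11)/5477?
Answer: 796/5477 ≈ 0.14533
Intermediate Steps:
J(r, f) = -8 + 6*r
J(134, 11)/5477 = (-8 + 6*134)/5477 = (-8 + 804)*(1/5477) = 796*(1/5477) = 796/5477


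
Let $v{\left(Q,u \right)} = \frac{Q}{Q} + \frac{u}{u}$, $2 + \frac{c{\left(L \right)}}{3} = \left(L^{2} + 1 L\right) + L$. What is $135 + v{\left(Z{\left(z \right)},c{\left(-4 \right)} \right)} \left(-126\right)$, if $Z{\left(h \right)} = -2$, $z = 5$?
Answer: $-117$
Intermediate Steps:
$c{\left(L \right)} = -6 + 3 L^{2} + 6 L$ ($c{\left(L \right)} = -6 + 3 \left(\left(L^{2} + 1 L\right) + L\right) = -6 + 3 \left(\left(L^{2} + L\right) + L\right) = -6 + 3 \left(\left(L + L^{2}\right) + L\right) = -6 + 3 \left(L^{2} + 2 L\right) = -6 + \left(3 L^{2} + 6 L\right) = -6 + 3 L^{2} + 6 L$)
$v{\left(Q,u \right)} = 2$ ($v{\left(Q,u \right)} = 1 + 1 = 2$)
$135 + v{\left(Z{\left(z \right)},c{\left(-4 \right)} \right)} \left(-126\right) = 135 + 2 \left(-126\right) = 135 - 252 = -117$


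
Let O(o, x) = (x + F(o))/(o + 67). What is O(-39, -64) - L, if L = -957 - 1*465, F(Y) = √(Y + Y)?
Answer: 9938/7 + I*√78/28 ≈ 1419.7 + 0.31542*I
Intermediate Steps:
F(Y) = √2*√Y (F(Y) = √(2*Y) = √2*√Y)
O(o, x) = (x + √2*√o)/(67 + o) (O(o, x) = (x + √2*√o)/(o + 67) = (x + √2*√o)/(67 + o))
L = -1422 (L = -957 - 465 = -1422)
O(-39, -64) - L = (-64 + √2*√(-39))/(67 - 39) - 1*(-1422) = (-64 + √2*(I*√39))/28 + 1422 = (-64 + I*√78)/28 + 1422 = (-16/7 + I*√78/28) + 1422 = 9938/7 + I*√78/28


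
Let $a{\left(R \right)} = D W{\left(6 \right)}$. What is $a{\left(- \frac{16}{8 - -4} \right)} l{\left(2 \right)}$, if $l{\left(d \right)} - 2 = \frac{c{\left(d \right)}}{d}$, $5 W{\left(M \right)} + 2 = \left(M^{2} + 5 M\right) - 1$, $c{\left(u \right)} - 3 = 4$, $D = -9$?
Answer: $- \frac{6237}{10} \approx -623.7$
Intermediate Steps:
$c{\left(u \right)} = 7$ ($c{\left(u \right)} = 3 + 4 = 7$)
$W{\left(M \right)} = - \frac{3}{5} + M + \frac{M^{2}}{5}$ ($W{\left(M \right)} = - \frac{2}{5} + \frac{\left(M^{2} + 5 M\right) - 1}{5} = - \frac{2}{5} + \frac{-1 + M^{2} + 5 M}{5} = - \frac{2}{5} + \left(- \frac{1}{5} + M + \frac{M^{2}}{5}\right) = - \frac{3}{5} + M + \frac{M^{2}}{5}$)
$a{\left(R \right)} = - \frac{567}{5}$ ($a{\left(R \right)} = - 9 \left(- \frac{3}{5} + 6 + \frac{6^{2}}{5}\right) = - 9 \left(- \frac{3}{5} + 6 + \frac{1}{5} \cdot 36\right) = - 9 \left(- \frac{3}{5} + 6 + \frac{36}{5}\right) = \left(-9\right) \frac{63}{5} = - \frac{567}{5}$)
$l{\left(d \right)} = 2 + \frac{7}{d}$
$a{\left(- \frac{16}{8 - -4} \right)} l{\left(2 \right)} = - \frac{567 \left(2 + \frac{7}{2}\right)}{5} = \left(- \frac{567}{5}\right) \frac{11}{2} = - \frac{6237}{10}$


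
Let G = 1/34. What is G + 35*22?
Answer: 26181/34 ≈ 770.03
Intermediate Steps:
G = 1/34 ≈ 0.029412
G + 35*22 = 1/34 + 35*22 = 1/34 + 770 = 26181/34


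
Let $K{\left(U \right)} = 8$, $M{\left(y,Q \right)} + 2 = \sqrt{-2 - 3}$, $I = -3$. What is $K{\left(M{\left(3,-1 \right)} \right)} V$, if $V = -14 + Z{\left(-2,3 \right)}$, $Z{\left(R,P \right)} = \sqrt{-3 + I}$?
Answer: $-112 + 8 i \sqrt{6} \approx -112.0 + 19.596 i$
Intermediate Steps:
$M{\left(y,Q \right)} = -2 + i \sqrt{5}$ ($M{\left(y,Q \right)} = -2 + \sqrt{-2 - 3} = -2 + \sqrt{-5} = -2 + i \sqrt{5}$)
$Z{\left(R,P \right)} = i \sqrt{6}$ ($Z{\left(R,P \right)} = \sqrt{-3 - 3} = \sqrt{-6} = i \sqrt{6}$)
$V = -14 + i \sqrt{6} \approx -14.0 + 2.4495 i$
$K{\left(M{\left(3,-1 \right)} \right)} V = 8 \left(-14 + i \sqrt{6}\right) = -112 + 8 i \sqrt{6}$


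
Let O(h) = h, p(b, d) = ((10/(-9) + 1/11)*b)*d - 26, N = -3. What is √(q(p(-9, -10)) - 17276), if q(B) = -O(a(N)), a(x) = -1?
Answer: 5*I*√691 ≈ 131.43*I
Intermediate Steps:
p(b, d) = -26 - 101*b*d/99 (p(b, d) = ((10*(-⅑) + 1*(1/11))*b)*d - 26 = ((-10/9 + 1/11)*b)*d - 26 = (-101*b/99)*d - 26 = -101*b*d/99 - 26 = -26 - 101*b*d/99)
q(B) = 1 (q(B) = -1*(-1) = 1)
√(q(p(-9, -10)) - 17276) = √(1 - 17276) = √(-17275) = 5*I*√691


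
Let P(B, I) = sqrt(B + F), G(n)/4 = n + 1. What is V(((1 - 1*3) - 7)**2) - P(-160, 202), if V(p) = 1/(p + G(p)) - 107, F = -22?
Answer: -43762/409 - I*sqrt(182) ≈ -107.0 - 13.491*I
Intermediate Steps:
G(n) = 4 + 4*n (G(n) = 4*(n + 1) = 4*(1 + n) = 4 + 4*n)
P(B, I) = sqrt(-22 + B) (P(B, I) = sqrt(B - 22) = sqrt(-22 + B))
V(p) = -107 + 1/(4 + 5*p) (V(p) = 1/(p + (4 + 4*p)) - 107 = 1/(4 + 5*p) - 107 = -107 + 1/(4 + 5*p))
V(((1 - 1*3) - 7)**2) - P(-160, 202) = (-427 - 535*((1 - 1*3) - 7)**2)/(4 + 5*((1 - 1*3) - 7)**2) - sqrt(-22 - 160) = (-427 - 535*((1 - 3) - 7)**2)/(4 + 5*((1 - 3) - 7)**2) - sqrt(-182) = (-427 - 535*(-2 - 7)**2)/(4 + 5*(-2 - 7)**2) - I*sqrt(182) = (-427 - 535*(-9)**2)/(4 + 5*(-9)**2) - I*sqrt(182) = (-427 - 535*81)/(4 + 5*81) - I*sqrt(182) = (-427 - 43335)/(4 + 405) - I*sqrt(182) = -43762/409 - I*sqrt(182)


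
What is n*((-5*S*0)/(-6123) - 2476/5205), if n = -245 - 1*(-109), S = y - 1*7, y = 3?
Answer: 336736/5205 ≈ 64.695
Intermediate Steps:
S = -4 (S = 3 - 1*7 = 3 - 7 = -4)
n = -136 (n = -245 + 109 = -136)
n*((-5*S*0)/(-6123) - 2476/5205) = -136*((-5*(-4)*0)/(-6123) - 2476/5205) = -136*((20*0)*(-1/6123) - 2476*1/5205) = -136*(0*(-1/6123) - 2476/5205) = -136*(0 - 2476/5205) = -136*(-2476/5205) = 336736/5205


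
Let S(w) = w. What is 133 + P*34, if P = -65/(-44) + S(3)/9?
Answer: 12841/66 ≈ 194.56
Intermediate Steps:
P = 239/132 (P = -65/(-44) + 3/9 = -65*(-1/44) + 3*(⅑) = 65/44 + ⅓ = 239/132 ≈ 1.8106)
133 + P*34 = 133 + (239/132)*34 = 133 + 4063/66 = 12841/66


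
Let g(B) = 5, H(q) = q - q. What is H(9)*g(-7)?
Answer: 0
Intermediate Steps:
H(q) = 0
H(9)*g(-7) = 0*5 = 0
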